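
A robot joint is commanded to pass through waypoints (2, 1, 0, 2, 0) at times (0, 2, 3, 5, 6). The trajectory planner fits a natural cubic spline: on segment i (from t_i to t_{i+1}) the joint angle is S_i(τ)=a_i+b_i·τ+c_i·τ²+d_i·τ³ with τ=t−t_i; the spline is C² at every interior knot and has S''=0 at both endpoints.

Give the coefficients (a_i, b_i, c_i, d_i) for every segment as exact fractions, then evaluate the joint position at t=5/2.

Δ: Δ0=-1/2, Δ1=-1, Δ2=1, Δ3=-2
row 1: diag=6, rhs=-3; c'=1/6, d'=-1/2
row 2: denom=6−1·1/6=35/6; d'=(12−1·-1/2)/(35/6)=15/7
row 3: denom=6−2·12/35=186/35; d'=(-18−2·15/7)/(186/35)=-130/31
back: M3=-130/31
back: M2=15/7−12/35·-130/31=111/31
back: M1=-1/2−1/6·111/31=-34/31
M: M0=0, M1=-34/31, M2=111/31, M3=-130/31, M4=0
seg 0: a=2, c=M0/2=0, d=(M1−M0)/(6·2)=-17/186, b=Δ0−h0·(2M0+M1)/6=-25/186
seg 1: a=1, c=M1/2=-17/31, d=(M2−M1)/(6·1)=145/186, b=Δ1−h1·(2M1+M2)/6=-229/186
seg 2: a=0, c=M2/2=111/62, d=(M3−M2)/(6·2)=-241/372, b=Δ2−h2·(2M2+M3)/6=1/93
seg 3: a=2, c=M3/2=-65/31, d=(M4−M3)/(6·1)=65/93, b=Δ3−h3·(2M3+M4)/6=-56/93
t_q=5/2 → seg 1, τ=1/2; S=1+-229/186·τ+-17/31·τ²+145/186·τ³=171/496

  seg 0: a=2 b=-25/186 c=0 d=-17/186
  seg 1: a=1 b=-229/186 c=-17/31 d=145/186
  seg 2: a=0 b=1/93 c=111/62 d=-241/372
  seg 3: a=2 b=-56/93 c=-65/31 d=65/93
S(5/2) = 171/496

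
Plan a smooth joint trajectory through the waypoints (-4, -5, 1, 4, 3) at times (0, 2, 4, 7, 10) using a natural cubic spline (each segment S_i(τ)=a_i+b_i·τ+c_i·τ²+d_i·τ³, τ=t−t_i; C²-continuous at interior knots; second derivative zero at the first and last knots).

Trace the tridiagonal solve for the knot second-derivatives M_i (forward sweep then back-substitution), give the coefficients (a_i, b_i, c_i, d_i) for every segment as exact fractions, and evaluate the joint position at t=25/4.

  seg 0: a=-4 b=-1277/840 c=0 d=857/3360
  seg 1: a=-5 b=647/420 c=857/560 d=-269/672
  seg 2: a=1 b=343/120 c=-61/70 d=127/1512
  seg 3: a=4 b=-43/420 c=-97/840 d=97/7560
S(25/4) = 71257/17920

Δ: Δ0=-1/2, Δ1=3, Δ2=1, Δ3=-1/3
row 1: diag=8, rhs=21; c'=1/4, d'=21/8
row 2: denom=10−2·1/4=19/2; d'=(-12−2·21/8)/(19/2)=-69/38
row 3: denom=12−3·6/19=210/19; d'=(-8−3·-69/38)/(210/19)=-97/420
back: M3=-97/420
back: M2=-69/38−6/19·-97/420=-61/35
back: M1=21/8−1/4·-61/35=857/280
M: M0=0, M1=857/280, M2=-61/35, M3=-97/420, M4=0
seg 0: a=-4, c=M0/2=0, d=(M1−M0)/(6·2)=857/3360, b=Δ0−h0·(2M0+M1)/6=-1277/840
seg 1: a=-5, c=M1/2=857/560, d=(M2−M1)/(6·2)=-269/672, b=Δ1−h1·(2M1+M2)/6=647/420
seg 2: a=1, c=M2/2=-61/70, d=(M3−M2)/(6·3)=127/1512, b=Δ2−h2·(2M2+M3)/6=343/120
seg 3: a=4, c=M3/2=-97/840, d=(M4−M3)/(6·3)=97/7560, b=Δ3−h3·(2M3+M4)/6=-43/420
t_q=25/4 → seg 2, τ=9/4; S=1+343/120·τ+-61/70·τ²+127/1512·τ³=71257/17920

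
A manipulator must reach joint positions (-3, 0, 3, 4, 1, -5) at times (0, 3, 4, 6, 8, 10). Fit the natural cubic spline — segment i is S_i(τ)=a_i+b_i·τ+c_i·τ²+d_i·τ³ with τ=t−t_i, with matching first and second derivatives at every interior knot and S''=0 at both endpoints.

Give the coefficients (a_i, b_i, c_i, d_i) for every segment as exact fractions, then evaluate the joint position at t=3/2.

Δ: Δ0=1, Δ1=3, Δ2=1/2, Δ3=-3/2, Δ4=-3
row 1: diag=8, rhs=12; c'=1/8, d'=3/2
row 2: denom=6−1·1/8=47/8; d'=(-15−1·3/2)/(47/8)=-132/47
row 3: denom=8−2·16/47=344/47; d'=(-12−2·-132/47)/(344/47)=-75/86
row 4: denom=8−2·47/172=641/86; d'=(-9−2·-75/86)/(641/86)=-624/641
back: M4=-624/641
back: M3=-75/86−47/172·-624/641=-777/1282
back: M2=-132/47−16/47·-777/1282=-1668/641
back: M1=3/2−1/8·-1668/641=1170/641
M: M0=0, M1=1170/641, M2=-1668/641, M3=-777/1282, M4=-624/641, M5=0
seg 0: a=-3, c=M0/2=0, d=(M1−M0)/(6·3)=65/641, b=Δ0−h0·(2M0+M1)/6=56/641
seg 1: a=0, c=M1/2=585/641, d=(M2−M1)/(6·1)=-473/641, b=Δ1−h1·(2M1+M2)/6=1811/641
seg 2: a=3, c=M2/2=-834/641, d=(M3−M2)/(6·2)=853/5128, b=Δ2−h2·(2M2+M3)/6=1562/641
seg 3: a=4, c=M3/2=-777/2564, d=(M4−M3)/(6·2)=-157/5128, b=Δ3−h3·(2M3+M4)/6=-989/1282
seg 4: a=1, c=M4/2=-312/641, d=(M5−M4)/(6·2)=52/641, b=Δ4−h4·(2M4+M5)/6=-1507/641
t_q=3/2 → seg 0, τ=3/2; S=-3+56/641·τ+0·τ²+65/641·τ³=-12957/5128

  seg 0: a=-3 b=56/641 c=0 d=65/641
  seg 1: a=0 b=1811/641 c=585/641 d=-473/641
  seg 2: a=3 b=1562/641 c=-834/641 d=853/5128
  seg 3: a=4 b=-989/1282 c=-777/2564 d=-157/5128
  seg 4: a=1 b=-1507/641 c=-312/641 d=52/641
S(3/2) = -12957/5128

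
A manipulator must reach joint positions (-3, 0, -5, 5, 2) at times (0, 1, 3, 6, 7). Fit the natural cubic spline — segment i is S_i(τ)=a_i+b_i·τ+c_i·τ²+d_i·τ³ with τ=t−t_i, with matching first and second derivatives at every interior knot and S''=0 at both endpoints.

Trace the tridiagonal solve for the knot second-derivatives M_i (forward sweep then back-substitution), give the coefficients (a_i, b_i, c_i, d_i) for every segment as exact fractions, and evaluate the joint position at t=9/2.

Δ: Δ0=3, Δ1=-5/2, Δ2=10/3, Δ3=-3
row 1: diag=6, rhs=-33; c'=1/3, d'=-11/2
row 2: denom=10−2·1/3=28/3; d'=(35−2·-11/2)/(28/3)=69/14
row 3: denom=8−3·9/28=197/28; d'=(-38−3·69/14)/(197/28)=-1478/197
back: M3=-1478/197
back: M2=69/14−9/28·-1478/197=1446/197
back: M1=-11/2−1/3·1446/197=-3131/394
M: M0=0, M1=-3131/394, M2=1446/197, M3=-1478/197, M4=0
seg 0: a=-3, c=M0/2=0, d=(M1−M0)/(6·1)=-3131/2364, b=Δ0−h0·(2M0+M1)/6=10223/2364
seg 1: a=0, c=M1/2=-3131/788, d=(M2−M1)/(6·2)=6023/4728, b=Δ1−h1·(2M1+M2)/6=415/1182
seg 2: a=-5, c=M2/2=723/197, d=(M3−M2)/(6·3)=-1462/1773, b=Δ2−h2·(2M2+M3)/6=-151/591
seg 3: a=5, c=M3/2=-739/197, d=(M4−M3)/(6·1)=739/591, b=Δ3−h3·(2M3+M4)/6=-295/591
t_q=9/2 → seg 2, τ=3/2; S=-5+-151/591·τ+723/197·τ²+-1462/1773·τ³=18/197

  seg 0: a=-3 b=10223/2364 c=0 d=-3131/2364
  seg 1: a=0 b=415/1182 c=-3131/788 d=6023/4728
  seg 2: a=-5 b=-151/591 c=723/197 d=-1462/1773
  seg 3: a=5 b=-295/591 c=-739/197 d=739/591
S(9/2) = 18/197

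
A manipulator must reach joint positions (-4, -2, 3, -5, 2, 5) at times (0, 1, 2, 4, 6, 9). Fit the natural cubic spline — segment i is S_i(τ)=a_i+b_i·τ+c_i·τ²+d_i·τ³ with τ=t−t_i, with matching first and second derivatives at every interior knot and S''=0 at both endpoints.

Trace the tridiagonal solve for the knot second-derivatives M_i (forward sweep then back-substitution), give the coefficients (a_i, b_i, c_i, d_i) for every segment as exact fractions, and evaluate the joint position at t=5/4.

Δ: Δ0=2, Δ1=5, Δ2=-4, Δ3=7/2, Δ4=1
row 1: diag=4, rhs=18; c'=1/4, d'=9/2
row 2: denom=6−1·1/4=23/4; d'=(-54−1·9/2)/(23/4)=-234/23
row 3: denom=8−2·8/23=168/23; d'=(45−2·-234/23)/(168/23)=501/56
row 4: denom=10−2·23/84=397/42; d'=(-15−2·501/56)/(397/42)=-2763/794
back: M4=-2763/794
back: M3=501/56−23/84·-2763/794=3930/397
back: M2=-234/23−8/23·3930/397=-5406/397
back: M1=9/2−1/4·-5406/397=3138/397
M: M0=0, M1=3138/397, M2=-5406/397, M3=3930/397, M4=-2763/794, M5=0
seg 0: a=-4, c=M0/2=0, d=(M1−M0)/(6·1)=523/397, b=Δ0−h0·(2M0+M1)/6=271/397
seg 1: a=-2, c=M1/2=1569/397, d=(M2−M1)/(6·1)=-1424/397, b=Δ1−h1·(2M1+M2)/6=1840/397
seg 2: a=3, c=M2/2=-2703/397, d=(M3−M2)/(6·2)=778/397, b=Δ2−h2·(2M2+M3)/6=706/397
seg 3: a=-5, c=M3/2=1965/397, d=(M4−M3)/(6·2)=-3541/3176, b=Δ3−h3·(2M3+M4)/6=-770/397
seg 4: a=2, c=M4/2=-2763/1588, d=(M5−M4)/(6·3)=307/1588, b=Δ4−h4·(2M4+M5)/6=3557/794
t_q=5/4 → seg 1, τ=1/4; S=-2+1840/397·τ+1569/397·τ²+-1424/397·τ³=-4131/6352

  seg 0: a=-4 b=271/397 c=0 d=523/397
  seg 1: a=-2 b=1840/397 c=1569/397 d=-1424/397
  seg 2: a=3 b=706/397 c=-2703/397 d=778/397
  seg 3: a=-5 b=-770/397 c=1965/397 d=-3541/3176
  seg 4: a=2 b=3557/794 c=-2763/1588 d=307/1588
S(5/4) = -4131/6352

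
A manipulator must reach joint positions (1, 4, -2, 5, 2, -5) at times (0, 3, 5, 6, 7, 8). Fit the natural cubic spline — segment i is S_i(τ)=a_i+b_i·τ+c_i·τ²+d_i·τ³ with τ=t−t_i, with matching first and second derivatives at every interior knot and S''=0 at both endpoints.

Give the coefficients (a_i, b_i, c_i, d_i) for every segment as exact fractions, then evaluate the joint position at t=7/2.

Δ: Δ0=1, Δ1=-3, Δ2=7, Δ3=-3, Δ4=-7
row 1: diag=10, rhs=-24; c'=1/5, d'=-12/5
row 2: denom=6−2·1/5=28/5; d'=(60−2·-12/5)/(28/5)=81/7
row 3: denom=4−1·5/28=107/28; d'=(-60−1·81/7)/(107/28)=-2004/107
row 4: denom=4−1·28/107=400/107; d'=(-24−1·-2004/107)/(400/107)=-141/100
back: M4=-141/100
back: M3=-2004/107−28/107·-141/100=-459/25
back: M2=81/7−5/28·-459/25=297/20
back: M1=-12/5−1/5·297/20=-537/100
M: M0=0, M1=-537/100, M2=297/20, M3=-459/25, M4=-141/100, M5=0
seg 0: a=1, c=M0/2=0, d=(M1−M0)/(6·3)=-179/600, b=Δ0−h0·(2M0+M1)/6=737/200
seg 1: a=4, c=M1/2=-537/200, d=(M2−M1)/(6·2)=337/200, b=Δ1−h1·(2M1+M2)/6=-437/100
seg 2: a=-2, c=M2/2=297/40, d=(M3−M2)/(6·1)=-1107/200, b=Δ2−h2·(2M2+M3)/6=511/100
seg 3: a=5, c=M3/2=-459/50, d=(M4−M3)/(6·1)=113/40, b=Δ3−h3·(2M3+M4)/6=671/200
seg 4: a=2, c=M4/2=-141/200, d=(M5−M4)/(6·1)=47/200, b=Δ4−h4·(2M4+M5)/6=-653/100
t_q=7/2 → seg 1, τ=1/2; S=4+-437/100·τ+-537/200·τ²+337/200·τ³=2167/1600

  seg 0: a=1 b=737/200 c=0 d=-179/600
  seg 1: a=4 b=-437/100 c=-537/200 d=337/200
  seg 2: a=-2 b=511/100 c=297/40 d=-1107/200
  seg 3: a=5 b=671/200 c=-459/50 d=113/40
  seg 4: a=2 b=-653/100 c=-141/200 d=47/200
S(7/2) = 2167/1600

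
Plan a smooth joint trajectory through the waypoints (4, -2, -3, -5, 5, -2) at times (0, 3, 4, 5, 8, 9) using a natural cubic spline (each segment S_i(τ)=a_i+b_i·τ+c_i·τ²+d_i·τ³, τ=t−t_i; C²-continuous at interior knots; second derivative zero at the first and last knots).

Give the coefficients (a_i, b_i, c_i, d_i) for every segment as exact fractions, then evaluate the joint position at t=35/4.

  seg 0: a=4 b=-4304/1641 c=0 d=1022/14769
  seg 1: a=-2 b=-1238/1641 c=1022/1641 d=-475/547
  seg 2: a=-3 b=-3469/1641 c=-3253/1641 d=3440/1641
  seg 3: a=-5 b=115/547 c=7067/1641 d=-16076/14769
  seg 4: a=5 b=-1827/547 c=-3003/547 d=1001/547
S(35/4) = 6263/35008

Δ: Δ0=-2, Δ1=-1, Δ2=-2, Δ3=10/3, Δ4=-7
row 1: diag=8, rhs=6; c'=1/8, d'=3/4
row 2: denom=4−1·1/8=31/8; d'=(-6−1·3/4)/(31/8)=-54/31
row 3: denom=8−1·8/31=240/31; d'=(32−1·-54/31)/(240/31)=523/120
row 4: denom=8−3·31/80=547/80; d'=(-62−3·523/120)/(547/80)=-6006/547
back: M4=-6006/547
back: M3=523/120−31/80·-6006/547=14134/1641
back: M2=-54/31−8/31·14134/1641=-6506/1641
back: M1=3/4−1/8·-6506/1641=2044/1641
M: M0=0, M1=2044/1641, M2=-6506/1641, M3=14134/1641, M4=-6006/547, M5=0
seg 0: a=4, c=M0/2=0, d=(M1−M0)/(6·3)=1022/14769, b=Δ0−h0·(2M0+M1)/6=-4304/1641
seg 1: a=-2, c=M1/2=1022/1641, d=(M2−M1)/(6·1)=-475/547, b=Δ1−h1·(2M1+M2)/6=-1238/1641
seg 2: a=-3, c=M2/2=-3253/1641, d=(M3−M2)/(6·1)=3440/1641, b=Δ2−h2·(2M2+M3)/6=-3469/1641
seg 3: a=-5, c=M3/2=7067/1641, d=(M4−M3)/(6·3)=-16076/14769, b=Δ3−h3·(2M3+M4)/6=115/547
seg 4: a=5, c=M4/2=-3003/547, d=(M5−M4)/(6·1)=1001/547, b=Δ4−h4·(2M4+M5)/6=-1827/547
t_q=35/4 → seg 4, τ=3/4; S=5+-1827/547·τ+-3003/547·τ²+1001/547·τ³=6263/35008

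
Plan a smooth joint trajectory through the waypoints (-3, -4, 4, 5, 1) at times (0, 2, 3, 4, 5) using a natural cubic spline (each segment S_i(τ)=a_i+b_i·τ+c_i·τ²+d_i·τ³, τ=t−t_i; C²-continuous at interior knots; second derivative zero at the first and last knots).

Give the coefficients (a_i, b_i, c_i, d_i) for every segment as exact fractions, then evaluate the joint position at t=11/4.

Δ: Δ0=-1/2, Δ1=8, Δ2=1, Δ3=-4
row 1: diag=6, rhs=51; c'=1/6, d'=17/2
row 2: denom=4−1·1/6=23/6; d'=(-42−1·17/2)/(23/6)=-303/23
row 3: denom=4−1·6/23=86/23; d'=(-30−1·-303/23)/(86/23)=-9/2
back: M3=-9/2
back: M2=-303/23−6/23·-9/2=-12
back: M1=17/2−1/6·-12=21/2
M: M0=0, M1=21/2, M2=-12, M3=-9/2, M4=0
seg 0: a=-3, c=M0/2=0, d=(M1−M0)/(6·2)=7/8, b=Δ0−h0·(2M0+M1)/6=-4
seg 1: a=-4, c=M1/2=21/4, d=(M2−M1)/(6·1)=-15/4, b=Δ1−h1·(2M1+M2)/6=13/2
seg 2: a=4, c=M2/2=-6, d=(M3−M2)/(6·1)=5/4, b=Δ2−h2·(2M2+M3)/6=23/4
seg 3: a=5, c=M3/2=-9/4, d=(M4−M3)/(6·1)=3/4, b=Δ3−h3·(2M3+M4)/6=-5/2
t_q=11/4 → seg 1, τ=3/4; S=-4+13/2·τ+21/4·τ²+-15/4·τ³=575/256

  seg 0: a=-3 b=-4 c=0 d=7/8
  seg 1: a=-4 b=13/2 c=21/4 d=-15/4
  seg 2: a=4 b=23/4 c=-6 d=5/4
  seg 3: a=5 b=-5/2 c=-9/4 d=3/4
S(11/4) = 575/256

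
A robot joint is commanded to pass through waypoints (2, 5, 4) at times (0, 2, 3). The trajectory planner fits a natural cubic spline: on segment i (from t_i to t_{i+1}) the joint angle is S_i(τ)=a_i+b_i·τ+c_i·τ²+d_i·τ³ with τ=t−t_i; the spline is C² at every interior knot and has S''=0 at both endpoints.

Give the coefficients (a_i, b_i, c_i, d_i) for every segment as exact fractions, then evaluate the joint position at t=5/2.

Δ: Δ0=3/2, Δ1=-1
row 1: diag=6, rhs=-15; c'=1/6, d'=-5/2
back: M1=-5/2
M: M0=0, M1=-5/2, M2=0
seg 0: a=2, c=M0/2=0, d=(M1−M0)/(6·2)=-5/24, b=Δ0−h0·(2M0+M1)/6=7/3
seg 1: a=5, c=M1/2=-5/4, d=(M2−M1)/(6·1)=5/12, b=Δ1−h1·(2M1+M2)/6=-1/6
t_q=5/2 → seg 1, τ=1/2; S=5+-1/6·τ+-5/4·τ²+5/12·τ³=149/32

  seg 0: a=2 b=7/3 c=0 d=-5/24
  seg 1: a=5 b=-1/6 c=-5/4 d=5/12
S(5/2) = 149/32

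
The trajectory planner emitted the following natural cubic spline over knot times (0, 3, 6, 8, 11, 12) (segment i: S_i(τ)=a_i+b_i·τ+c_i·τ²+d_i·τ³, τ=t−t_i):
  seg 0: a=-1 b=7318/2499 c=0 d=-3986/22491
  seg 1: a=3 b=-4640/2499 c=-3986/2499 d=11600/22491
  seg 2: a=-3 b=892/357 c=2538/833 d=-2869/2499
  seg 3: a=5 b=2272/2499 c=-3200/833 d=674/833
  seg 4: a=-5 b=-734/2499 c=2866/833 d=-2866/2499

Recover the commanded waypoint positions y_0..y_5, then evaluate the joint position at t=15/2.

y_0 = S_0(0) = a_0 = -1
y_1 = S_1(0) = a_1 = 3
y_2 = S_2(0) = a_2 = -3
y_3 = S_3(0) = a_3 = 5
y_4 = S_4(0) = a_4 = -5
y_5 = S_4(1) = -3
t_q=15/2 is in segment 2 (τ=3/2); S_2(τ)=24847/6664

y_0=-1 y_1=3 y_2=-3 y_3=5 y_4=-5 y_5=-3
S(15/2) = 24847/6664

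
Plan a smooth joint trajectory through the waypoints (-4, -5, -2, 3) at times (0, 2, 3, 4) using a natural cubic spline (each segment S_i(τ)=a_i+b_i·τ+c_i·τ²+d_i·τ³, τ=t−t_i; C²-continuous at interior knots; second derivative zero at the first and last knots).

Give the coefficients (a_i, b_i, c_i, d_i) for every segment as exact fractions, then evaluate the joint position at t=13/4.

Δ: Δ0=-1/2, Δ1=3, Δ2=5
row 1: diag=6, rhs=21; c'=1/6, d'=7/2
row 2: denom=4−1·1/6=23/6; d'=(12−1·7/2)/(23/6)=51/23
back: M2=51/23
back: M1=7/2−1/6·51/23=72/23
M: M0=0, M1=72/23, M2=51/23, M3=0
seg 0: a=-4, c=M0/2=0, d=(M1−M0)/(6·2)=6/23, b=Δ0−h0·(2M0+M1)/6=-71/46
seg 1: a=-5, c=M1/2=36/23, d=(M2−M1)/(6·1)=-7/46, b=Δ1−h1·(2M1+M2)/6=73/46
seg 2: a=-2, c=M2/2=51/46, d=(M3−M2)/(6·1)=-17/46, b=Δ2−h2·(2M2+M3)/6=98/23
t_q=13/4 → seg 2, τ=1/4; S=-2+98/23·τ+51/46·τ²+-17/46·τ³=-2565/2944

  seg 0: a=-4 b=-71/46 c=0 d=6/23
  seg 1: a=-5 b=73/46 c=36/23 d=-7/46
  seg 2: a=-2 b=98/23 c=51/46 d=-17/46
S(13/4) = -2565/2944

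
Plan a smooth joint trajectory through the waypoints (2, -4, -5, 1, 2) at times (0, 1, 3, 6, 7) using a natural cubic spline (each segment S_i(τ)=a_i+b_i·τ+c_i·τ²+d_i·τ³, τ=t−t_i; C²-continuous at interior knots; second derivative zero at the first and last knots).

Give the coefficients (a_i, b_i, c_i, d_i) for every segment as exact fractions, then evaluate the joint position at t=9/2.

Δ: Δ0=-6, Δ1=-1/2, Δ2=2, Δ3=1
row 1: diag=6, rhs=33; c'=1/3, d'=11/2
row 2: denom=10−2·1/3=28/3; d'=(15−2·11/2)/(28/3)=3/7
row 3: denom=8−3·9/28=197/28; d'=(-6−3·3/7)/(197/28)=-204/197
back: M3=-204/197
back: M2=3/7−9/28·-204/197=150/197
back: M1=11/2−1/3·150/197=2067/394
M: M0=0, M1=2067/394, M2=150/197, M3=-204/197, M4=0
seg 0: a=2, c=M0/2=0, d=(M1−M0)/(6·1)=689/788, b=Δ0−h0·(2M0+M1)/6=-5417/788
seg 1: a=-4, c=M1/2=2067/788, d=(M2−M1)/(6·2)=-589/1576, b=Δ1−h1·(2M1+M2)/6=-1675/394
seg 2: a=-5, c=M2/2=75/197, d=(M3−M2)/(6·3)=-59/591, b=Δ2−h2·(2M2+M3)/6=346/197
seg 3: a=1, c=M3/2=-102/197, d=(M4−M3)/(6·1)=34/197, b=Δ3−h3·(2M3+M4)/6=265/197
t_q=9/2 → seg 2, τ=3/2; S=-5+346/197·τ+75/197·τ²+-59/591·τ³=-2909/1576

  seg 0: a=2 b=-5417/788 c=0 d=689/788
  seg 1: a=-4 b=-1675/394 c=2067/788 d=-589/1576
  seg 2: a=-5 b=346/197 c=75/197 d=-59/591
  seg 3: a=1 b=265/197 c=-102/197 d=34/197
S(9/2) = -2909/1576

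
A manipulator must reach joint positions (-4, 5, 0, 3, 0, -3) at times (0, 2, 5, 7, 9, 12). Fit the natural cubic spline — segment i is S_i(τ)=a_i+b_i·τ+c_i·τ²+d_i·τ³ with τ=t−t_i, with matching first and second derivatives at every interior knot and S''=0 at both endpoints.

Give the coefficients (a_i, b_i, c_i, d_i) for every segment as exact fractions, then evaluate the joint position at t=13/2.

  seg 0: a=-4 b=20009/3258 c=0 d=-1337/3258
  seg 1: a=5 b=3965/3258 c=-1337/543 d=14671/29322
  seg 2: a=0 b=-77/1629 c=6649/3258 d=-8257/13032
  seg 3: a=3 b=557/1086 c=-11473/6516 d=4915/13032
  seg 4: a=0 b=-3265/1629 c=818/1629 d=-818/14661
S(13/2) = 82799/34752

Δ: Δ0=9/2, Δ1=-5/3, Δ2=3/2, Δ3=-3/2, Δ4=-1
row 1: diag=10, rhs=-37; c'=3/10, d'=-37/10
row 2: denom=10−3·3/10=91/10; d'=(19−3·-37/10)/(91/10)=43/13
row 3: denom=8−2·20/91=688/91; d'=(-18−2·43/13)/(688/91)=-140/43
row 4: denom=10−2·91/344=1629/172; d'=(3−2·-140/43)/(1629/172)=1636/1629
back: M4=1636/1629
back: M3=-140/43−91/344·1636/1629=-11473/3258
back: M2=43/13−20/91·-11473/3258=6649/1629
back: M1=-37/10−3/10·6649/1629=-2674/543
M: M0=0, M1=-2674/543, M2=6649/1629, M3=-11473/3258, M4=1636/1629, M5=0
seg 0: a=-4, c=M0/2=0, d=(M1−M0)/(6·2)=-1337/3258, b=Δ0−h0·(2M0+M1)/6=20009/3258
seg 1: a=5, c=M1/2=-1337/543, d=(M2−M1)/(6·3)=14671/29322, b=Δ1−h1·(2M1+M2)/6=3965/3258
seg 2: a=0, c=M2/2=6649/3258, d=(M3−M2)/(6·2)=-8257/13032, b=Δ2−h2·(2M2+M3)/6=-77/1629
seg 3: a=3, c=M3/2=-11473/6516, d=(M4−M3)/(6·2)=4915/13032, b=Δ3−h3·(2M3+M4)/6=557/1086
seg 4: a=0, c=M4/2=818/1629, d=(M5−M4)/(6·3)=-818/14661, b=Δ4−h4·(2M4+M5)/6=-3265/1629
t_q=13/2 → seg 2, τ=3/2; S=0+-77/1629·τ+6649/3258·τ²+-8257/13032·τ³=82799/34752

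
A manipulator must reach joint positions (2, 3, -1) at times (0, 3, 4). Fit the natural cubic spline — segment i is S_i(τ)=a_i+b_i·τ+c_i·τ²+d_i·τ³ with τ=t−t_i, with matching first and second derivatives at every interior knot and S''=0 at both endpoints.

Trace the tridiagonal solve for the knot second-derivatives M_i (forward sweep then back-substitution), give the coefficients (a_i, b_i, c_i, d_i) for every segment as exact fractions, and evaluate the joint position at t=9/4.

  seg 0: a=2 b=47/24 c=0 d=-13/72
  seg 1: a=3 b=-35/12 c=-13/8 d=13/24
S(9/4) = 2227/512

Δ: Δ0=1/3, Δ1=-4
row 1: diag=8, rhs=-26; c'=1/8, d'=-13/4
back: M1=-13/4
M: M0=0, M1=-13/4, M2=0
seg 0: a=2, c=M0/2=0, d=(M1−M0)/(6·3)=-13/72, b=Δ0−h0·(2M0+M1)/6=47/24
seg 1: a=3, c=M1/2=-13/8, d=(M2−M1)/(6·1)=13/24, b=Δ1−h1·(2M1+M2)/6=-35/12
t_q=9/4 → seg 0, τ=9/4; S=2+47/24·τ+0·τ²+-13/72·τ³=2227/512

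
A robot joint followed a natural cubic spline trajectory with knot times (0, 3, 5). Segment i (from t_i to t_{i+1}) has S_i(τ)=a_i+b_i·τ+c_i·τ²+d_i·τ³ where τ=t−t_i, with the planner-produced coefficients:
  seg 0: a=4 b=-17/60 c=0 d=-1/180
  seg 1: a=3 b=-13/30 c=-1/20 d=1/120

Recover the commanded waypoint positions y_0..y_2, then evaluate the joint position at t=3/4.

y_0 = S_0(0) = a_0 = 4
y_1 = S_1(0) = a_1 = 3
y_2 = S_1(2) = 2
t_q=3/4 is in segment 0 (τ=3/4); S_0(τ)=969/256

y_0=4 y_1=3 y_2=2
S(3/4) = 969/256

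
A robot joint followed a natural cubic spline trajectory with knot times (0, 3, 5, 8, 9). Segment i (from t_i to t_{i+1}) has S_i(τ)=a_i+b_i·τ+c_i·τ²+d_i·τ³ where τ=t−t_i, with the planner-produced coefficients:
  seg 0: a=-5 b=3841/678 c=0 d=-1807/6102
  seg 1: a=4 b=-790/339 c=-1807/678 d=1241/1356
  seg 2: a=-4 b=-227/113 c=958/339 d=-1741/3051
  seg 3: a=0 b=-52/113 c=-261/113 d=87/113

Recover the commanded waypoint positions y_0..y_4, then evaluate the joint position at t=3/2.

y_0=-5 y_1=4 y_2=-4 y_3=0 y_4=-2
S(3/2) = 4517/1808

y_0 = S_0(0) = a_0 = -5
y_1 = S_1(0) = a_1 = 4
y_2 = S_2(0) = a_2 = -4
y_3 = S_3(0) = a_3 = 0
y_4 = S_3(1) = -2
t_q=3/2 is in segment 0 (τ=3/2); S_0(τ)=4517/1808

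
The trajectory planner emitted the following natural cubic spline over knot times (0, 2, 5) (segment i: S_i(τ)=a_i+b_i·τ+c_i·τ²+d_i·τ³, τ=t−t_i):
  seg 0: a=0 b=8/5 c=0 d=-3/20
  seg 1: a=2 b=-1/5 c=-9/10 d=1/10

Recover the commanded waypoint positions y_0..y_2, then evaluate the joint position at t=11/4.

y_0 = S_0(0) = a_0 = 0
y_1 = S_1(0) = a_1 = 2
y_2 = S_1(3) = -4
t_q=11/4 is in segment 1 (τ=3/4); S_1(τ)=887/640

y_0=0 y_1=2 y_2=-4
S(11/4) = 887/640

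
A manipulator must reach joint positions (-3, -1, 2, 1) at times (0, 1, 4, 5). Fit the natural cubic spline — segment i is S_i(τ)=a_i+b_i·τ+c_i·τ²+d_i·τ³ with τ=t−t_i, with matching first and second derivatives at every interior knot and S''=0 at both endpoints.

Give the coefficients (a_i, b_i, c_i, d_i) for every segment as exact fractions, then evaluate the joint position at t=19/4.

Δ: Δ0=2, Δ1=1, Δ2=-1
row 1: diag=8, rhs=-6; c'=3/8, d'=-3/4
row 2: denom=8−3·3/8=55/8; d'=(-12−3·-3/4)/(55/8)=-78/55
back: M2=-78/55
back: M1=-3/4−3/8·-78/55=-12/55
M: M0=0, M1=-12/55, M2=-78/55, M3=0
seg 0: a=-3, c=M0/2=0, d=(M1−M0)/(6·1)=-2/55, b=Δ0−h0·(2M0+M1)/6=112/55
seg 1: a=-1, c=M1/2=-6/55, d=(M2−M1)/(6·3)=-1/15, b=Δ1−h1·(2M1+M2)/6=106/55
seg 2: a=2, c=M2/2=-39/55, d=(M3−M2)/(6·1)=13/55, b=Δ2−h2·(2M2+M3)/6=-29/55
t_q=19/4 → seg 2, τ=3/4; S=2+-29/55·τ+-39/55·τ²+13/55·τ³=919/704

  seg 0: a=-3 b=112/55 c=0 d=-2/55
  seg 1: a=-1 b=106/55 c=-6/55 d=-1/15
  seg 2: a=2 b=-29/55 c=-39/55 d=13/55
S(19/4) = 919/704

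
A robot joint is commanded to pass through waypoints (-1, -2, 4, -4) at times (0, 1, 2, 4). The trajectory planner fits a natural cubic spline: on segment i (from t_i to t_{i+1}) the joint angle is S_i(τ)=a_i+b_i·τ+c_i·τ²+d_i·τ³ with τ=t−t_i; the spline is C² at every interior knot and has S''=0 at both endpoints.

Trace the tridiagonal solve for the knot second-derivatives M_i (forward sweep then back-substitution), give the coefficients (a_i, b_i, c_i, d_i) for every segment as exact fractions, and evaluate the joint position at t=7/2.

Δ: Δ0=-1, Δ1=6, Δ2=-4
row 1: diag=4, rhs=42; c'=1/4, d'=21/2
row 2: denom=6−1·1/4=23/4; d'=(-60−1·21/2)/(23/4)=-282/23
back: M2=-282/23
back: M1=21/2−1/4·-282/23=312/23
M: M0=0, M1=312/23, M2=-282/23, M3=0
seg 0: a=-1, c=M0/2=0, d=(M1−M0)/(6·1)=52/23, b=Δ0−h0·(2M0+M1)/6=-75/23
seg 1: a=-2, c=M1/2=156/23, d=(M2−M1)/(6·1)=-99/23, b=Δ1−h1·(2M1+M2)/6=81/23
seg 2: a=4, c=M2/2=-141/23, d=(M3−M2)/(6·2)=47/46, b=Δ2−h2·(2M2+M3)/6=96/23
t_q=7/2 → seg 2, τ=3/2; S=4+96/23·τ+-141/23·τ²+47/46·τ³=-31/368

  seg 0: a=-1 b=-75/23 c=0 d=52/23
  seg 1: a=-2 b=81/23 c=156/23 d=-99/23
  seg 2: a=4 b=96/23 c=-141/23 d=47/46
S(7/2) = -31/368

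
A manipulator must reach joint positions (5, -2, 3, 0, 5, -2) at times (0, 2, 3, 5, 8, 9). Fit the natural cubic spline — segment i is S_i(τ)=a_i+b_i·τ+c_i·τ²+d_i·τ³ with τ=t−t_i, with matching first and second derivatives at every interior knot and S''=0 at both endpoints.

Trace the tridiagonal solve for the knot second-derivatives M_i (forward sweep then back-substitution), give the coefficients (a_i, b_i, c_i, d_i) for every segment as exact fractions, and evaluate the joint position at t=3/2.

Δ: Δ0=-7/2, Δ1=5, Δ2=-3/2, Δ3=5/3, Δ4=-7
row 1: diag=6, rhs=51; c'=1/6, d'=17/2
row 2: denom=6−1·1/6=35/6; d'=(-39−1·17/2)/(35/6)=-57/7
row 3: denom=10−2·12/35=326/35; d'=(19−2·-57/7)/(326/35)=1235/326
row 4: denom=8−3·105/326=2293/326; d'=(-52−3·1235/326)/(2293/326)=-20657/2293
back: M4=-20657/2293
back: M3=1235/326−105/326·-20657/2293=15340/2293
back: M2=-57/7−12/35·15340/2293=-23931/2293
back: M1=17/2−1/6·-23931/2293=23479/2293
M: M0=0, M1=23479/2293, M2=-23931/2293, M3=15340/2293, M4=-20657/2293, M5=0
seg 0: a=5, c=M0/2=0, d=(M1−M0)/(6·2)=23479/27516, b=Δ0−h0·(2M0+M1)/6=-95111/13758
seg 1: a=-2, c=M1/2=23479/4586, d=(M2−M1)/(6·1)=-23705/6879, b=Δ1−h1·(2M1+M2)/6=45763/13758
seg 2: a=3, c=M2/2=-23931/4586, d=(M3−M2)/(6·2)=39271/27516, b=Δ2−h2·(2M2+M3)/6=44407/13758
seg 3: a=0, c=M3/2=7670/2293, d=(M4−M3)/(6·3)=-11999/13758, b=Δ3−h3·(2M3+M4)/6=-7139/13758
seg 4: a=5, c=M4/2=-20657/4586, d=(M5−M4)/(6·1)=20657/13758, b=Δ4−h4·(2M4+M5)/6=-27496/6879
t_q=3/2 → seg 0, τ=3/2; S=5+-95111/13758·τ+0·τ²+23479/27516·τ³=-182697/73376

  seg 0: a=5 b=-95111/13758 c=0 d=23479/27516
  seg 1: a=-2 b=45763/13758 c=23479/4586 d=-23705/6879
  seg 2: a=3 b=44407/13758 c=-23931/4586 d=39271/27516
  seg 3: a=0 b=-7139/13758 c=7670/2293 d=-11999/13758
  seg 4: a=5 b=-27496/6879 c=-20657/4586 d=20657/13758
S(3/2) = -182697/73376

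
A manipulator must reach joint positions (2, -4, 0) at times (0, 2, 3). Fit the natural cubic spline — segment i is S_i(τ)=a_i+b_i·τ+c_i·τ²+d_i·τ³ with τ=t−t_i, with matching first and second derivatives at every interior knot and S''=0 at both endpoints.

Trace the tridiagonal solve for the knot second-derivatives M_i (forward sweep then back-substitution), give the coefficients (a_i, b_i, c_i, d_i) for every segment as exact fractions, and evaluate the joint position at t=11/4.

  seg 0: a=2 b=-16/3 c=0 d=7/12
  seg 1: a=-4 b=5/3 c=7/2 d=-7/6
S(11/4) = -163/128

Δ: Δ0=-3, Δ1=4
row 1: diag=6, rhs=42; c'=1/6, d'=7
back: M1=7
M: M0=0, M1=7, M2=0
seg 0: a=2, c=M0/2=0, d=(M1−M0)/(6·2)=7/12, b=Δ0−h0·(2M0+M1)/6=-16/3
seg 1: a=-4, c=M1/2=7/2, d=(M2−M1)/(6·1)=-7/6, b=Δ1−h1·(2M1+M2)/6=5/3
t_q=11/4 → seg 1, τ=3/4; S=-4+5/3·τ+7/2·τ²+-7/6·τ³=-163/128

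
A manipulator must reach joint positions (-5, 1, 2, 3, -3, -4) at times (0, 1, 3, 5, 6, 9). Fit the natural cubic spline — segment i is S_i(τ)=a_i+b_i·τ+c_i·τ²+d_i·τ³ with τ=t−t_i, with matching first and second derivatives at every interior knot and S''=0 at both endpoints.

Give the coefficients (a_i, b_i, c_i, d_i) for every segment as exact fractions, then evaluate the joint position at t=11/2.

  seg 0: a=-5 b=10034/1407 c=0 d=-1592/1407
  seg 1: a=1 b=5258/1407 c=-1592/469 d=9995/11256
  seg 2: a=2 b=2293/2814 c=3627/1876 d=-1681/1608
  seg 3: a=3 b=-5623/1407 c=-2035/469 d=3286/1407
  seg 4: a=-3 b=-7975/1407 c=1251/469 d=-139/469
S(11/2) = 14/67

Δ: Δ0=6, Δ1=1/2, Δ2=1/2, Δ3=-6, Δ4=-1/3
row 1: diag=6, rhs=-33; c'=1/3, d'=-11/2
row 2: denom=8−2·1/3=22/3; d'=(0−2·-11/2)/(22/3)=3/2
row 3: denom=6−2·3/11=60/11; d'=(-39−2·3/2)/(60/11)=-77/10
row 4: denom=8−1·11/60=469/60; d'=(34−1·-77/10)/(469/60)=2502/469
back: M4=2502/469
back: M3=-77/10−11/60·2502/469=-4070/469
back: M2=3/2−3/11·-4070/469=3627/938
back: M1=-11/2−1/3·3627/938=-3184/469
M: M0=0, M1=-3184/469, M2=3627/938, M3=-4070/469, M4=2502/469, M5=0
seg 0: a=-5, c=M0/2=0, d=(M1−M0)/(6·1)=-1592/1407, b=Δ0−h0·(2M0+M1)/6=10034/1407
seg 1: a=1, c=M1/2=-1592/469, d=(M2−M1)/(6·2)=9995/11256, b=Δ1−h1·(2M1+M2)/6=5258/1407
seg 2: a=2, c=M2/2=3627/1876, d=(M3−M2)/(6·2)=-1681/1608, b=Δ2−h2·(2M2+M3)/6=2293/2814
seg 3: a=3, c=M3/2=-2035/469, d=(M4−M3)/(6·1)=3286/1407, b=Δ3−h3·(2M3+M4)/6=-5623/1407
seg 4: a=-3, c=M4/2=1251/469, d=(M5−M4)/(6·3)=-139/469, b=Δ4−h4·(2M4+M5)/6=-7975/1407
t_q=11/2 → seg 3, τ=1/2; S=3+-5623/1407·τ+-2035/469·τ²+3286/1407·τ³=14/67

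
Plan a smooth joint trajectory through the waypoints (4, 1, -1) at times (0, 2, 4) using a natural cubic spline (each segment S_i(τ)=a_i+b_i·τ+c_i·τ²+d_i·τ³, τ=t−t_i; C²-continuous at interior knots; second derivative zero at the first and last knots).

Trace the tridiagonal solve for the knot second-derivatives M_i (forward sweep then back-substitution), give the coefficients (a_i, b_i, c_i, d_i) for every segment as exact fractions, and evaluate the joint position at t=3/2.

  seg 0: a=4 b=-13/8 c=0 d=1/32
  seg 1: a=1 b=-5/4 c=3/16 d=-1/32
S(3/2) = 427/256

Δ: Δ0=-3/2, Δ1=-1
row 1: diag=8, rhs=3; c'=1/4, d'=3/8
back: M1=3/8
M: M0=0, M1=3/8, M2=0
seg 0: a=4, c=M0/2=0, d=(M1−M0)/(6·2)=1/32, b=Δ0−h0·(2M0+M1)/6=-13/8
seg 1: a=1, c=M1/2=3/16, d=(M2−M1)/(6·2)=-1/32, b=Δ1−h1·(2M1+M2)/6=-5/4
t_q=3/2 → seg 0, τ=3/2; S=4+-13/8·τ+0·τ²+1/32·τ³=427/256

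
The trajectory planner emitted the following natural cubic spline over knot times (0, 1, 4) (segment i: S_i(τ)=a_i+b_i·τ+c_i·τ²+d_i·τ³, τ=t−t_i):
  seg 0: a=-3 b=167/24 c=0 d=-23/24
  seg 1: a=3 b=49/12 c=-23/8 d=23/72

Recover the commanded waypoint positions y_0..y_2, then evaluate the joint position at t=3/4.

y_0 = S_0(0) = a_0 = -3
y_1 = S_1(0) = a_1 = 3
y_2 = S_1(3) = -2
t_q=3/4 is in segment 0 (τ=3/4); S_0(τ)=929/512

y_0=-3 y_1=3 y_2=-2
S(3/4) = 929/512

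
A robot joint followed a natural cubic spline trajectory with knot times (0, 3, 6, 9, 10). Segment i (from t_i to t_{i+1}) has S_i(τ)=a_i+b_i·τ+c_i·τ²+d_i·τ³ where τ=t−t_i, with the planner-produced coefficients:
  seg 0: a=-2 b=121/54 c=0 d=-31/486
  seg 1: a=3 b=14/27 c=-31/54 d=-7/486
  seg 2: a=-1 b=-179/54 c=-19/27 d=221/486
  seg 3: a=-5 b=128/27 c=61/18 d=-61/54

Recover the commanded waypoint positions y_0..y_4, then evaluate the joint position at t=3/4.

y_0 = S_0(0) = a_0 = -2
y_1 = S_1(0) = a_1 = 3
y_2 = S_2(0) = a_2 = -1
y_3 = S_3(0) = a_3 = -5
y_4 = S_3(1) = 2
t_q=3/4 is in segment 0 (τ=3/4); S_0(τ)=-133/384

y_0=-2 y_1=3 y_2=-1 y_3=-5 y_4=2
S(3/4) = -133/384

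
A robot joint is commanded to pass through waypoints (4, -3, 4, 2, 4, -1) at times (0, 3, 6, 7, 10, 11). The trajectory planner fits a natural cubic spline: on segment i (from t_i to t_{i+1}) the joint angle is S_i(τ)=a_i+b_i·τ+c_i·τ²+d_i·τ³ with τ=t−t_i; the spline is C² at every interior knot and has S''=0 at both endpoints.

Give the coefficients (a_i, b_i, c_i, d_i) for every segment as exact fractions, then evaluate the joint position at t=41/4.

  seg 0: a=4 b=-6493/1563 c=0 d=2846/14067
  seg 1: a=-3 b=2045/1563 c=2846/1563 d=-2312/4689
  seg 2: a=4 b=-1687/1563 c=-4090/1563 d=2651/1563
  seg 3: a=2 b=-638/521 c=3863/1563 d=-8633/14067
  seg 4: a=4 b=-1545/521 c=-1590/521 d=530/521
S(41/4) = 51413/16672

Δ: Δ0=-7/3, Δ1=7/3, Δ2=-2, Δ3=2/3, Δ4=-5
row 1: diag=12, rhs=28; c'=1/4, d'=7/3
row 2: denom=8−3·1/4=29/4; d'=(-26−3·7/3)/(29/4)=-132/29
row 3: denom=8−1·4/29=228/29; d'=(16−1·-132/29)/(228/29)=149/57
row 4: denom=8−3·29/76=521/76; d'=(-34−3·149/57)/(521/76)=-3180/521
back: M4=-3180/521
back: M3=149/57−29/76·-3180/521=7726/1563
back: M2=-132/29−4/29·7726/1563=-8180/1563
back: M1=7/3−1/4·-8180/1563=5692/1563
M: M0=0, M1=5692/1563, M2=-8180/1563, M3=7726/1563, M4=-3180/521, M5=0
seg 0: a=4, c=M0/2=0, d=(M1−M0)/(6·3)=2846/14067, b=Δ0−h0·(2M0+M1)/6=-6493/1563
seg 1: a=-3, c=M1/2=2846/1563, d=(M2−M1)/(6·3)=-2312/4689, b=Δ1−h1·(2M1+M2)/6=2045/1563
seg 2: a=4, c=M2/2=-4090/1563, d=(M3−M2)/(6·1)=2651/1563, b=Δ2−h2·(2M2+M3)/6=-1687/1563
seg 3: a=2, c=M3/2=3863/1563, d=(M4−M3)/(6·3)=-8633/14067, b=Δ3−h3·(2M3+M4)/6=-638/521
seg 4: a=4, c=M4/2=-1590/521, d=(M5−M4)/(6·1)=530/521, b=Δ4−h4·(2M4+M5)/6=-1545/521
t_q=41/4 → seg 4, τ=1/4; S=4+-1545/521·τ+-1590/521·τ²+530/521·τ³=51413/16672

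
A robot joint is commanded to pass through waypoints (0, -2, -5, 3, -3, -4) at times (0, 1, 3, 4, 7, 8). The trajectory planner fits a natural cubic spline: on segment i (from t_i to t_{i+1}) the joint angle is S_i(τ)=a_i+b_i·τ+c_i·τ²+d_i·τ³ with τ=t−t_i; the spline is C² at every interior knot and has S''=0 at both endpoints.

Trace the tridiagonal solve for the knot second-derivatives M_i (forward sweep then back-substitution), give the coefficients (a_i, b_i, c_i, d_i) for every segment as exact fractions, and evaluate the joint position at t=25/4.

Δ: Δ0=-2, Δ1=-3/2, Δ2=8, Δ3=-2, Δ4=-1
row 1: diag=6, rhs=3; c'=1/3, d'=1/2
row 2: denom=6−2·1/3=16/3; d'=(57−2·1/2)/(16/3)=21/2
row 3: denom=8−1·3/16=125/16; d'=(-60−1·21/2)/(125/16)=-1128/125
row 4: denom=8−3·48/125=856/125; d'=(6−3·-1128/125)/(856/125)=2067/428
back: M4=2067/428
back: M3=-1128/125−48/125·2067/428=-1164/107
back: M2=21/2−3/16·-1164/107=5367/428
back: M1=1/2−1/3·5367/428=-1575/428
M: M0=0, M1=-1575/428, M2=5367/428, M3=-1164/107, M4=2067/428, M5=0
seg 0: a=0, c=M0/2=0, d=(M1−M0)/(6·1)=-525/856, b=Δ0−h0·(2M0+M1)/6=-1187/856
seg 1: a=-2, c=M1/2=-1575/856, d=(M2−M1)/(6·2)=1157/856, b=Δ1−h1·(2M1+M2)/6=-1381/428
seg 2: a=-5, c=M2/2=5367/856, d=(M3−M2)/(6·1)=-3341/856, b=Δ2−h2·(2M2+M3)/6=2411/428
seg 3: a=3, c=M3/2=-582/107, d=(M4−M3)/(6·3)=747/856, b=Δ3−h3·(2M3+M4)/6=5533/856
seg 4: a=-3, c=M4/2=2067/856, d=(M5−M4)/(6·1)=-689/856, b=Δ4−h4·(2M4+M5)/6=-1117/428
t_q=25/4 → seg 3, τ=9/4; S=3+5533/856·τ+-582/107·τ²+747/856·τ³=-2877/54784

  seg 0: a=0 b=-1187/856 c=0 d=-525/856
  seg 1: a=-2 b=-1381/428 c=-1575/856 d=1157/856
  seg 2: a=-5 b=2411/428 c=5367/856 d=-3341/856
  seg 3: a=3 b=5533/856 c=-582/107 d=747/856
  seg 4: a=-3 b=-1117/428 c=2067/856 d=-689/856
S(25/4) = -2877/54784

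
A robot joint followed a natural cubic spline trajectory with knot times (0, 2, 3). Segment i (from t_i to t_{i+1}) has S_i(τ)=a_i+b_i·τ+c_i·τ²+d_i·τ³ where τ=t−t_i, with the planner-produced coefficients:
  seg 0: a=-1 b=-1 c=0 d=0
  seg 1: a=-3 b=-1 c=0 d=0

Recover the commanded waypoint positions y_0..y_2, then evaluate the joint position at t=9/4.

y_0=-1 y_1=-3 y_2=-4
S(9/4) = -13/4

y_0 = S_0(0) = a_0 = -1
y_1 = S_1(0) = a_1 = -3
y_2 = S_1(1) = -4
t_q=9/4 is in segment 1 (τ=1/4); S_1(τ)=-13/4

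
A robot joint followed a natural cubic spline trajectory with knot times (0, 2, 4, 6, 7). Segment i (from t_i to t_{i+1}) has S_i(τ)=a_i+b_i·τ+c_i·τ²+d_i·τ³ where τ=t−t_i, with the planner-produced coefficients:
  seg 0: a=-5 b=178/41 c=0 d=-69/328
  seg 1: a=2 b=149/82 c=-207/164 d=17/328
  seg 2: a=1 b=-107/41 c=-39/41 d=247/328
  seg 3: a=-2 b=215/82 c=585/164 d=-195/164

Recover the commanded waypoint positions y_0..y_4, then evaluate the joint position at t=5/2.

y_0 = S_0(0) = a_0 = -5
y_1 = S_1(0) = a_1 = 2
y_2 = S_2(0) = a_2 = 1
y_3 = S_3(0) = a_3 = -2
y_4 = S_3(1) = 3
t_q=5/2 is in segment 1 (τ=1/2); S_1(τ)=6821/2624

y_0=-5 y_1=2 y_2=1 y_3=-2 y_4=3
S(5/2) = 6821/2624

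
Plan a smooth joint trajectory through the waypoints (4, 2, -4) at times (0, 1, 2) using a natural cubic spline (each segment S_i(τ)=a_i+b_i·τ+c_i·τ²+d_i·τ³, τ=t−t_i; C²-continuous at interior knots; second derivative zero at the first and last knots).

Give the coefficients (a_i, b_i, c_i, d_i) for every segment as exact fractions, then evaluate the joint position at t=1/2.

  seg 0: a=4 b=-1 c=0 d=-1
  seg 1: a=2 b=-4 c=-3 d=1
S(1/2) = 27/8

Δ: Δ0=-2, Δ1=-6
row 1: diag=4, rhs=-24; c'=1/4, d'=-6
back: M1=-6
M: M0=0, M1=-6, M2=0
seg 0: a=4, c=M0/2=0, d=(M1−M0)/(6·1)=-1, b=Δ0−h0·(2M0+M1)/6=-1
seg 1: a=2, c=M1/2=-3, d=(M2−M1)/(6·1)=1, b=Δ1−h1·(2M1+M2)/6=-4
t_q=1/2 → seg 0, τ=1/2; S=4+-1·τ+0·τ²+-1·τ³=27/8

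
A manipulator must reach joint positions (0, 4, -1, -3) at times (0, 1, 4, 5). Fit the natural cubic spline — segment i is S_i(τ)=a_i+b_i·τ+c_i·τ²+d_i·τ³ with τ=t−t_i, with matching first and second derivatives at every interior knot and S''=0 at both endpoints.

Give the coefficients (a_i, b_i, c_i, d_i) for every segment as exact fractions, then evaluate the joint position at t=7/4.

  seg 0: a=0 b=793/165 c=0 d=-133/165
  seg 1: a=4 b=394/165 c=-133/55 d=16/45
  seg 2: a=-1 b=-416/165 c=43/55 d=-43/165
S(7/4) = 4031/880

Δ: Δ0=4, Δ1=-5/3, Δ2=-2
row 1: diag=8, rhs=-34; c'=3/8, d'=-17/4
row 2: denom=8−3·3/8=55/8; d'=(-2−3·-17/4)/(55/8)=86/55
back: M2=86/55
back: M1=-17/4−3/8·86/55=-266/55
M: M0=0, M1=-266/55, M2=86/55, M3=0
seg 0: a=0, c=M0/2=0, d=(M1−M0)/(6·1)=-133/165, b=Δ0−h0·(2M0+M1)/6=793/165
seg 1: a=4, c=M1/2=-133/55, d=(M2−M1)/(6·3)=16/45, b=Δ1−h1·(2M1+M2)/6=394/165
seg 2: a=-1, c=M2/2=43/55, d=(M3−M2)/(6·1)=-43/165, b=Δ2−h2·(2M2+M3)/6=-416/165
t_q=7/4 → seg 1, τ=3/4; S=4+394/165·τ+-133/55·τ²+16/45·τ³=4031/880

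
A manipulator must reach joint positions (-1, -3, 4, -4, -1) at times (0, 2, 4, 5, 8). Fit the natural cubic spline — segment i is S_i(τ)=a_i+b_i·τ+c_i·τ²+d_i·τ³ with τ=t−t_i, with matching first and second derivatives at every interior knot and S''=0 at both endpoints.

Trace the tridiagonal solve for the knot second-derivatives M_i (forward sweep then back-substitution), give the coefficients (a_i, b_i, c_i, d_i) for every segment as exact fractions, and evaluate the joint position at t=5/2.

Δ: Δ0=-1, Δ1=7/2, Δ2=-8, Δ3=1
row 1: diag=8, rhs=27; c'=1/4, d'=27/8
row 2: denom=6−2·1/4=11/2; d'=(-69−2·27/8)/(11/2)=-303/22
row 3: denom=8−1·2/11=86/11; d'=(54−1·-303/22)/(86/11)=1491/172
back: M3=1491/172
back: M2=-303/22−2/11·1491/172=-660/43
back: M1=27/8−1/4·-660/43=2481/344
M: M0=0, M1=2481/344, M2=-660/43, M3=1491/172, M4=0
seg 0: a=-1, c=M0/2=0, d=(M1−M0)/(6·2)=827/1376, b=Δ0−h0·(2M0+M1)/6=-1171/344
seg 1: a=-3, c=M1/2=2481/688, d=(M2−M1)/(6·2)=-2587/1376, b=Δ1−h1·(2M1+M2)/6=655/172
seg 2: a=4, c=M2/2=-330/43, d=(M3−M2)/(6·1)=1377/344, b=Δ2−h2·(2M2+M3)/6=-1489/344
seg 3: a=-4, c=M3/2=1491/344, d=(M4−M3)/(6·3)=-497/1032, b=Δ3−h3·(2M3+M4)/6=-1319/172
t_q=5/2 → seg 1, τ=1/2; S=-3+655/172·τ+2481/688·τ²+-2587/1376·τ³=-4727/11008

  seg 0: a=-1 b=-1171/344 c=0 d=827/1376
  seg 1: a=-3 b=655/172 c=2481/688 d=-2587/1376
  seg 2: a=4 b=-1489/344 c=-330/43 d=1377/344
  seg 3: a=-4 b=-1319/172 c=1491/344 d=-497/1032
S(5/2) = -4727/11008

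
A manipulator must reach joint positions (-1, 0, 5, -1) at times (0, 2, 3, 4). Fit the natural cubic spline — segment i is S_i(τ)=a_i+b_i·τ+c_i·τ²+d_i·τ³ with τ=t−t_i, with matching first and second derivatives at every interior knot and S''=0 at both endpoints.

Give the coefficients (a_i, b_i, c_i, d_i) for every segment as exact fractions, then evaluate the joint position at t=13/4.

Δ: Δ0=1/2, Δ1=5, Δ2=-6
row 1: diag=6, rhs=27; c'=1/6, d'=9/2
row 2: denom=4−1·1/6=23/6; d'=(-66−1·9/2)/(23/6)=-423/23
back: M2=-423/23
back: M1=9/2−1/6·-423/23=174/23
M: M0=0, M1=174/23, M2=-423/23, M3=0
seg 0: a=-1, c=M0/2=0, d=(M1−M0)/(6·2)=29/46, b=Δ0−h0·(2M0+M1)/6=-93/46
seg 1: a=0, c=M1/2=87/23, d=(M2−M1)/(6·1)=-199/46, b=Δ1−h1·(2M1+M2)/6=255/46
seg 2: a=5, c=M2/2=-423/46, d=(M3−M2)/(6·1)=141/46, b=Δ2−h2·(2M2+M3)/6=3/23
t_q=13/4 → seg 2, τ=1/4; S=5+3/23·τ+-423/46·τ²+141/46·τ³=13265/2944

  seg 0: a=-1 b=-93/46 c=0 d=29/46
  seg 1: a=0 b=255/46 c=87/23 d=-199/46
  seg 2: a=5 b=3/23 c=-423/46 d=141/46
S(13/4) = 13265/2944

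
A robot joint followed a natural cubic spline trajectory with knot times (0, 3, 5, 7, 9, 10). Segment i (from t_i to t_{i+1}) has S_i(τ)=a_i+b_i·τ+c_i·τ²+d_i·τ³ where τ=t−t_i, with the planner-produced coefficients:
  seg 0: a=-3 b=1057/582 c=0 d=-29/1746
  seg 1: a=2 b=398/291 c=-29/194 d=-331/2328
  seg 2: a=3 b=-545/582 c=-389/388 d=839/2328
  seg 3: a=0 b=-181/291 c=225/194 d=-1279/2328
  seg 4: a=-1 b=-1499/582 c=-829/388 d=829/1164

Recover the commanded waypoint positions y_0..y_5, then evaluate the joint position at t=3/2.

y_0 = S_0(0) = a_0 = -3
y_1 = S_1(0) = a_1 = 2
y_2 = S_2(0) = a_2 = 3
y_3 = S_3(0) = a_3 = 0
y_4 = S_4(0) = a_4 = -1
y_5 = S_4(1) = -5
t_q=3/2 is in segment 0 (τ=3/2); S_0(τ)=-515/1552

y_0=-3 y_1=2 y_2=3 y_3=0 y_4=-1 y_5=-5
S(3/2) = -515/1552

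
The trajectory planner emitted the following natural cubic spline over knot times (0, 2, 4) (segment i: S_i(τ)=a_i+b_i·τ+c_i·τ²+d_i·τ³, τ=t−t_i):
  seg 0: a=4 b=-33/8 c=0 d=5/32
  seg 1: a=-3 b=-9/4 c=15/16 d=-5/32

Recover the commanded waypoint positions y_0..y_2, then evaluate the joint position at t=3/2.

y_0 = S_0(0) = a_0 = 4
y_1 = S_1(0) = a_1 = -3
y_2 = S_1(2) = -5
t_q=3/2 is in segment 0 (τ=3/2); S_0(τ)=-425/256

y_0=4 y_1=-3 y_2=-5
S(3/2) = -425/256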